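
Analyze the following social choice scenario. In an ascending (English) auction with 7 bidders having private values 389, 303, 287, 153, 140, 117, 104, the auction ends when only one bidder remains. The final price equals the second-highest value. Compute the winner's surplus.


Step 1: Identify the highest value: 389
Step 2: Identify the second-highest value: 303
Step 3: The final price = second-highest value = 303
Step 4: Surplus = 389 - 303 = 86

86


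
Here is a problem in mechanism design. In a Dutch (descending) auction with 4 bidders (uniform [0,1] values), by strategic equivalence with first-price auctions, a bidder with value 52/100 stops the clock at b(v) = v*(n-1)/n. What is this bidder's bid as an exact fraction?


Step 1: Dutch auctions are strategically equivalent to first-price auctions
Step 2: The equilibrium bid is b(v) = v*(n-1)/n
Step 3: b = 13/25 * 3/4
Step 4: b = 39/100

39/100


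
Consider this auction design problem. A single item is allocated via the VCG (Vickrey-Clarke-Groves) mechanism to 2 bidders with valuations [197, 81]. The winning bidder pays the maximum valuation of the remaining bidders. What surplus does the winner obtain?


Step 1: The winner is the agent with the highest value: agent 0 with value 197
Step 2: Values of other agents: [81]
Step 3: VCG payment = max of others' values = 81
Step 4: Surplus = 197 - 81 = 116

116


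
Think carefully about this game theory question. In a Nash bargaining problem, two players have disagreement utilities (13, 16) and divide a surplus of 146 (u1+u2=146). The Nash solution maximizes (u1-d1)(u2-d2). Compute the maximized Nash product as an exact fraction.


Step 1: The Nash solution splits surplus symmetrically above the disagreement point
Step 2: u1 = (total + d1 - d2)/2 = (146 + 13 - 16)/2 = 143/2
Step 3: u2 = (total - d1 + d2)/2 = (146 - 13 + 16)/2 = 149/2
Step 4: Nash product = (143/2 - 13) * (149/2 - 16)
Step 5: = 117/2 * 117/2 = 13689/4

13689/4


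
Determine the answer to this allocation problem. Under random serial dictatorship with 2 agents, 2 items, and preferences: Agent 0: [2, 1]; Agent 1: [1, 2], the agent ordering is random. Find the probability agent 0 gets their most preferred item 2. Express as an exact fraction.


Step 1: Agent 0 wants item 2
Step 2: There are 2 possible orderings of agents
Step 3: In 2 orderings, agent 0 gets item 2
Step 4: Probability = 2/2 = 1

1


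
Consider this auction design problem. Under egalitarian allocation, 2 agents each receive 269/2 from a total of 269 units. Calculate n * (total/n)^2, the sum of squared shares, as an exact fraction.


Step 1: Each agent's share = 269/2
Step 2: Square of each share = (269/2)^2 = 72361/4
Step 3: Sum of squares = 2 * 72361/4 = 72361/2

72361/2


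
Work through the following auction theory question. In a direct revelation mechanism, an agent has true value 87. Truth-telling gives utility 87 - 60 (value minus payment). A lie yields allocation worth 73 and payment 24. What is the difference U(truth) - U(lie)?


Step 1: U(truth) = value - payment = 87 - 60 = 27
Step 2: U(lie) = allocation - payment = 73 - 24 = 49
Step 3: IC gap = 27 - 49 = -22

-22


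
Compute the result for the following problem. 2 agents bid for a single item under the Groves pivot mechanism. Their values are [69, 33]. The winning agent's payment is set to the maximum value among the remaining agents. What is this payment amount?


Step 1: The efficient winner is agent 0 with value 69
Step 2: Other agents' values: [33]
Step 3: Pivot payment = max(others) = 33
Step 4: The winner pays 33

33


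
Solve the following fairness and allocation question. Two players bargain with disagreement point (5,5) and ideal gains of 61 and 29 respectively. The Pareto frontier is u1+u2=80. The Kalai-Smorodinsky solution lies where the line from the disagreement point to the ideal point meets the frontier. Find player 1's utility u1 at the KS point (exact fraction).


Step 1: At the KS point, (u1-d1)/r1 = (u2-d2)/r2 = t and u1+u2 = 80
Step 2: u1 = d1 + r1*t and u2 = d2 + r2*t, so (d1 + r1*t) + (d2 + r2*t) = 80
Step 3: t = (80 - 5 - 5)/(61 + 29) = 70/90 = 7/9
Step 4: u1 = d1 + r1*t = 5 + 61 * 7/9 = 472/9
Step 5: (Check: u2 = d2 + r2*t = 248/9; u1+u2 = 472/9 + 248/9 = 80, on the frontier.)

472/9


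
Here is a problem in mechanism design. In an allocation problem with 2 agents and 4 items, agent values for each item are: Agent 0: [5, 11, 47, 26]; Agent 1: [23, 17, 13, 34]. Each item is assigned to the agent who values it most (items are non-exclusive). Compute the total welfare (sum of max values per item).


Step 1: For each item, find the maximum value among all agents.
Step 2: Item 0 -> Agent 1 (value 23)
Step 3: Item 1 -> Agent 1 (value 17)
Step 4: Item 2 -> Agent 0 (value 47)
Step 5: Item 3 -> Agent 1 (value 34)
Step 6: Total welfare = 23 + 17 + 47 + 34 = 121

121


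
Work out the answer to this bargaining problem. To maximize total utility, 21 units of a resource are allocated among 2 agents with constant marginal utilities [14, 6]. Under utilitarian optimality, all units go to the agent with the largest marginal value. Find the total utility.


Step 1: The marginal utilities are [14, 6]
Step 2: The highest marginal utility is 14
Step 3: All 21 units go to that agent
Step 4: Total utility = 14 * 21 = 294

294


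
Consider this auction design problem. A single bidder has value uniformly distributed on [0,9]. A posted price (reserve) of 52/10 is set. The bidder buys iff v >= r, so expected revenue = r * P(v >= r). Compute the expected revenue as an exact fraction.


Step 1: Posted price r = 26/5, value support [0,9]
Step 2: P(v >= r) = (9 - 26/5)/9 = 19/45
Step 3: Expected revenue = r * P(v >= r) = 26/5 * 19/45
Step 4: Revenue = 494/225

494/225


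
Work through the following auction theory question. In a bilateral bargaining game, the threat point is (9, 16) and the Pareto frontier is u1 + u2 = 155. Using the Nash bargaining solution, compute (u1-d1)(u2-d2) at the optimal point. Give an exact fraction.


Step 1: The Nash solution splits surplus symmetrically above the disagreement point
Step 2: u1 = (total + d1 - d2)/2 = (155 + 9 - 16)/2 = 74
Step 3: u2 = (total - d1 + d2)/2 = (155 - 9 + 16)/2 = 81
Step 4: Nash product = (74 - 9) * (81 - 16)
Step 5: = 65 * 65 = 4225

4225


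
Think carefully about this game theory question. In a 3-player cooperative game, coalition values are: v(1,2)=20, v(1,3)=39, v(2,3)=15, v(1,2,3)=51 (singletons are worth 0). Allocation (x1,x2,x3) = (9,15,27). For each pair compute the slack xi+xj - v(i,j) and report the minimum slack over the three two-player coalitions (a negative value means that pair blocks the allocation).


Step 1: Slack for coalition (1,2): x1+x2 - v12 = 24 - 20 = 4
Step 2: Slack for coalition (1,3): x1+x3 - v13 = 36 - 39 = -3
Step 3: Slack for coalition (2,3): x2+x3 - v23 = 42 - 15 = 27
Step 4: Minimum slack = min(4, -3, 27) = -3, attained by (1,3); coalition (1,3) can block (slack < 0), so the allocation is not in the core

-3


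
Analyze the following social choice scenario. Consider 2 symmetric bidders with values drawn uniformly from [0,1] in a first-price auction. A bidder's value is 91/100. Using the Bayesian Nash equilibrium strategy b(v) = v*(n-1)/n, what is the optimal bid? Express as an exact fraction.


Step 1: The symmetric BNE bidding function is b(v) = v * (n-1) / n
Step 2: Substitute v = 91/100 and n = 2
Step 3: b = 91/100 * 1/2
Step 4: b = 91/200

91/200


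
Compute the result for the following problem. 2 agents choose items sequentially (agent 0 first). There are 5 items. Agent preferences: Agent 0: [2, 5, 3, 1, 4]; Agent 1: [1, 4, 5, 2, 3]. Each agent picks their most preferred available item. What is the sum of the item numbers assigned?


Step 1: Agent 0 picks item 2
Step 2: Agent 1 picks item 1
Step 3: Sum = 2 + 1 = 3

3


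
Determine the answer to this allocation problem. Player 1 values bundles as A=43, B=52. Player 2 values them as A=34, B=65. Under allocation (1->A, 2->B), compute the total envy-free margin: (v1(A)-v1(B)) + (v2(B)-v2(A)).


Step 1: Player 1's margin = v1(A) - v1(B) = 43 - 52 = -9
Step 2: Player 2's margin = v2(B) - v2(A) = 65 - 34 = 31
Step 3: Total margin = -9 + 31 = 22

22


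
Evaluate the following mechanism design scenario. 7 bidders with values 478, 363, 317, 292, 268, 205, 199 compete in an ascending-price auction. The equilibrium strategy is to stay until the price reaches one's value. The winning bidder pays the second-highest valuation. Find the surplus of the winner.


Step 1: Identify the highest value: 478
Step 2: Identify the second-highest value: 363
Step 3: The final price = second-highest value = 363
Step 4: Surplus = 478 - 363 = 115

115


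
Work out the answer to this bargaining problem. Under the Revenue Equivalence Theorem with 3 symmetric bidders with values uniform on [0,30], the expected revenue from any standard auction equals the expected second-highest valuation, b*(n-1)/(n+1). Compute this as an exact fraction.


Step 1: By Revenue Equivalence, expected revenue = b*(n-1)/(n+1)
Step 2: Substituting n = 3, b = 30
Step 3: Revenue = 30*(3-1)/(3+1) = 30*2/4
Step 4: Revenue = 60/4 = 15

15


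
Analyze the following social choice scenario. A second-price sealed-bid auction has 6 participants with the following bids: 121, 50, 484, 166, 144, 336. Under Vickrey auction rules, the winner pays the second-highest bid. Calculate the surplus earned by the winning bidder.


Step 1: Sort bids in descending order: 484, 336, 166, 144, 121, 50
Step 2: The winning bid is the highest: 484
Step 3: The payment equals the second-highest bid: 336
Step 4: Surplus = winner's bid - payment = 484 - 336 = 148

148


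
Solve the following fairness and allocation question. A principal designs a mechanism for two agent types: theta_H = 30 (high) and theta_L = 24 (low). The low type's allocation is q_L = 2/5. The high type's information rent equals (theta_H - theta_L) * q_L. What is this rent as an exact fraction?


Step 1: theta_H - theta_L = 30 - 24 = 6
Step 2: Information rent = (theta_H - theta_L) * q_L
Step 3: = 6 * 2/5
Step 4: = 12/5

12/5


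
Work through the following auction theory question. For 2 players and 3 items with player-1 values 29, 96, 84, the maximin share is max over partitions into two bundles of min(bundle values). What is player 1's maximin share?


Step 1: Item values = 29, 96, 84
Step 2: Enumerate all 2-bundle partitions and take the smaller bundle:
  Partition 1: {29} vs {96,84} -> bundles 29, 180; min = 29
  Partition 2: {96} vs {29,84} -> bundles 96, 113; min = 96
  Partition 3: {84} vs {29,96} -> bundles 84, 125; min = 84
Step 3: MMS = max(29, 96, 84) = 96

96


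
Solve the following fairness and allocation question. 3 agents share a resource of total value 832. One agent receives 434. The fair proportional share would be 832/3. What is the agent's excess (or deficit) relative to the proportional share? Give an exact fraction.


Step 1: Proportional share = 832/3
Step 2: Agent's actual allocation = 434
Step 3: Excess = 434 - 832/3 = 470/3

470/3


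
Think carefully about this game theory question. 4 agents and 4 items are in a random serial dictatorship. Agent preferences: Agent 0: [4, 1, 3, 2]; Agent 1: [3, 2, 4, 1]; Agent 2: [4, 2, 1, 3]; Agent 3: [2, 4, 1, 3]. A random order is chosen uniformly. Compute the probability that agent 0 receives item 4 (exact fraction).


Step 1: Agent 0 wants item 4
Step 2: There are 24 possible orderings of agents
Step 3: In 12 orderings, agent 0 gets item 4
Step 4: Probability = 12/24 = 1/2

1/2


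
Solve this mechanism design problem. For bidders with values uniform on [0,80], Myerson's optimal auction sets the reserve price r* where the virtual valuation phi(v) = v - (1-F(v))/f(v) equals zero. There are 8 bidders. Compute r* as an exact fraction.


Step 1: For U[0,80], F(v) = v/80 and f(v) = 1/80
Step 2: phi(v) = v - (1 - v/80)/(1/80) = v - (80 - v) = 2v - 80
Step 3: Set phi(r*) = 0: 2r* - 80 = 0
Step 4: r* = 80/2 = 40 (the number of bidders n = 8 does not enter)

40


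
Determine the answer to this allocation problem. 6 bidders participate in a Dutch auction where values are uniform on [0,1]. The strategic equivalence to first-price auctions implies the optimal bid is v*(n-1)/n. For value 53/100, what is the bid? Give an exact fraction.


Step 1: Dutch auctions are strategically equivalent to first-price auctions
Step 2: The equilibrium bid is b(v) = v*(n-1)/n
Step 3: b = 53/100 * 5/6
Step 4: b = 53/120

53/120


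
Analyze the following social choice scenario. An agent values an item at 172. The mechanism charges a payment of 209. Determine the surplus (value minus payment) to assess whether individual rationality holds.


Step 1: Surplus = value - payment = 172 - 209 = -37
Step 2: IR is violated (surplus < 0)

-37


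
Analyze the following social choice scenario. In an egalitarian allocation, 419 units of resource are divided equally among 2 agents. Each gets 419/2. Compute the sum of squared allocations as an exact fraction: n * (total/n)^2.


Step 1: Each agent's share = 419/2
Step 2: Square of each share = (419/2)^2 = 175561/4
Step 3: Sum of squares = 2 * 175561/4 = 175561/2

175561/2


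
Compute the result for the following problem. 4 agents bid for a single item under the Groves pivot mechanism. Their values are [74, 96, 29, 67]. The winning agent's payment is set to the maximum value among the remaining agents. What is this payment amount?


Step 1: The efficient winner is agent 1 with value 96
Step 2: Other agents' values: [74, 29, 67]
Step 3: Pivot payment = max(others) = 74
Step 4: The winner pays 74

74


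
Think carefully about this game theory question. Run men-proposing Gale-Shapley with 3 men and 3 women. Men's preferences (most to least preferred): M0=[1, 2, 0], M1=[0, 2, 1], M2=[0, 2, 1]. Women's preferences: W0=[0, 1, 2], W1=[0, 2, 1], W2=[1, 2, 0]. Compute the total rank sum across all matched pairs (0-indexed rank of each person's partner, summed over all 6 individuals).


Step 1: Run Gale-Shapley (men propose, women hold best offer):
  M0 proposes to W1; she accepts
  M1 proposes to W0; she accepts
  M2 proposes to W0; rejected
  M2 proposes to W2; she accepts
Step 2: Final matching: W0-M1, W1-M0, W2-M2
Step 3: 0-indexed ranks (man's rank of his match, then woman's): 0 + 1 + 0 + 0 + 1 + 1
Step 4: Total rank sum = 3

3


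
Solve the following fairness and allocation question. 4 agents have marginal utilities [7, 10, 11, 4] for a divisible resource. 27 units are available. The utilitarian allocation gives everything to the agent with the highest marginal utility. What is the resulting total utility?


Step 1: The marginal utilities are [7, 10, 11, 4]
Step 2: The highest marginal utility is 11
Step 3: All 27 units go to that agent
Step 4: Total utility = 11 * 27 = 297

297


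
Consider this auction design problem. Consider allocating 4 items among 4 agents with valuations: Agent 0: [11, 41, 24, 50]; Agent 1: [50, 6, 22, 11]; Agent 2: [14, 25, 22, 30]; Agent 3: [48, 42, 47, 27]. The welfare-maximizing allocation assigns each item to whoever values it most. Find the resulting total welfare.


Step 1: For each item, find the maximum value among all agents.
Step 2: Item 0 -> Agent 1 (value 50)
Step 3: Item 1 -> Agent 3 (value 42)
Step 4: Item 2 -> Agent 3 (value 47)
Step 5: Item 3 -> Agent 0 (value 50)
Step 6: Total welfare = 50 + 42 + 47 + 50 = 189

189


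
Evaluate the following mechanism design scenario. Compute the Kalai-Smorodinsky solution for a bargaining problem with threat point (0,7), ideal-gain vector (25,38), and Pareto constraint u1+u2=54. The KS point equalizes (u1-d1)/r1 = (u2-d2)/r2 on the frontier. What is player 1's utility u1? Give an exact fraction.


Step 1: At the KS point, (u1-d1)/r1 = (u2-d2)/r2 = t and u1+u2 = 54
Step 2: u1 = d1 + r1*t and u2 = d2 + r2*t, so (d1 + r1*t) + (d2 + r2*t) = 54
Step 3: t = (54 - 0 - 7)/(25 + 38) = 47/63
Step 4: u1 = d1 + r1*t = 0 + 25 * 47/63 = 1175/63
Step 5: (Check: u2 = d2 + r2*t = 2227/63; u1+u2 = 1175/63 + 2227/63 = 54, on the frontier.)

1175/63


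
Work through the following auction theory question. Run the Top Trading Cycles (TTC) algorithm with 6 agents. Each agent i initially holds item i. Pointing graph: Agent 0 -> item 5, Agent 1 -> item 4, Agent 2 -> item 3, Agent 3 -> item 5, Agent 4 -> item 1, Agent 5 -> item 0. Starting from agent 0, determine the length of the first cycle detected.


Step 1: Trace the pointer graph from agent 0: 0 -> 5 -> 0
Step 2: A cycle is detected when we revisit agent 0
Step 3: The cycle is: 0 -> 5 -> 0
Step 4: Cycle length = 2

2


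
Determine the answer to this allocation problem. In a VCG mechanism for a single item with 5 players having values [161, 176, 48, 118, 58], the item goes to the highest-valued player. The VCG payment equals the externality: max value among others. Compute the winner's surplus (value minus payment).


Step 1: The winner is the agent with the highest value: agent 1 with value 176
Step 2: Values of other agents: [161, 48, 118, 58]
Step 3: VCG payment = max of others' values = 161
Step 4: Surplus = 176 - 161 = 15

15


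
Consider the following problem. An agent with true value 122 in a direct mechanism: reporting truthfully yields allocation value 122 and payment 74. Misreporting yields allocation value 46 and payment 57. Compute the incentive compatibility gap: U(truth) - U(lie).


Step 1: U(truth) = value - payment = 122 - 74 = 48
Step 2: U(lie) = allocation - payment = 46 - 57 = -11
Step 3: IC gap = 48 - (-11) = 59

59


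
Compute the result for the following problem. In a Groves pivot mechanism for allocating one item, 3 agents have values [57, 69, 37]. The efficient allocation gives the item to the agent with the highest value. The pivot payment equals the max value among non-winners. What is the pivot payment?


Step 1: The efficient winner is agent 1 with value 69
Step 2: Other agents' values: [57, 37]
Step 3: Pivot payment = max(others) = 57
Step 4: The winner pays 57

57


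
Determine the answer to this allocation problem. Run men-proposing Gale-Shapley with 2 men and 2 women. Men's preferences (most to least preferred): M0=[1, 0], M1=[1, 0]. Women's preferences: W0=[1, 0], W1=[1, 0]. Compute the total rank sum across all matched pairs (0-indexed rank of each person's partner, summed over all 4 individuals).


Step 1: Run Gale-Shapley (men propose, women hold best offer):
  M0 proposes to W1; she accepts
  M1 proposes to W1; she switches from M0
  M0 proposes to W0; she accepts
Step 2: Final matching: W0-M0, W1-M1
Step 3: 0-indexed ranks (man's rank of his match, then woman's): 1 + 1 + 0 + 0
Step 4: Total rank sum = 2

2


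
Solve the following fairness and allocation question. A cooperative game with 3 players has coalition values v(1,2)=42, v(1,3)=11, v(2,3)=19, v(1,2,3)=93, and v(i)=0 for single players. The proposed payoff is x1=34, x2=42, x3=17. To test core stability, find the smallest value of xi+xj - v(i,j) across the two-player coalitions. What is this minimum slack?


Step 1: Slack for coalition (1,2): x1+x2 - v12 = 76 - 42 = 34
Step 2: Slack for coalition (1,3): x1+x3 - v13 = 51 - 11 = 40
Step 3: Slack for coalition (2,3): x2+x3 - v23 = 59 - 19 = 40
Step 4: Minimum slack = min(34, 40, 40) = 34, attained by (1,2); no pair can gain by deviating, so the allocation is in the core

34


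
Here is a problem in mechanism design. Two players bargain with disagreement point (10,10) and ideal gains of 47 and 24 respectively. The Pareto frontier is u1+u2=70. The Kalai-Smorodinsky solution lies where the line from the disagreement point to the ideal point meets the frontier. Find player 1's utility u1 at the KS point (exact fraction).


Step 1: At the KS point, (u1-d1)/r1 = (u2-d2)/r2 = t and u1+u2 = 70
Step 2: u1 = d1 + r1*t and u2 = d2 + r2*t, so (d1 + r1*t) + (d2 + r2*t) = 70
Step 3: t = (70 - 10 - 10)/(47 + 24) = 50/71
Step 4: u1 = d1 + r1*t = 10 + 47 * 50/71 = 3060/71
Step 5: (Check: u2 = d2 + r2*t = 1910/71; u1+u2 = 3060/71 + 1910/71 = 70, on the frontier.)

3060/71


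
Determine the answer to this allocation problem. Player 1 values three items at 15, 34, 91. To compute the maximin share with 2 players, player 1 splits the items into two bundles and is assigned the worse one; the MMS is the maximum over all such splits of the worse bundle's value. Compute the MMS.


Step 1: Item values = 15, 34, 91
Step 2: Enumerate all 2-bundle partitions and take the smaller bundle:
  Partition 1: {15} vs {34,91} -> bundles 15, 125; min = 15
  Partition 2: {34} vs {15,91} -> bundles 34, 106; min = 34
  Partition 3: {91} vs {15,34} -> bundles 91, 49; min = 49
Step 3: MMS = max(15, 34, 49) = 49

49


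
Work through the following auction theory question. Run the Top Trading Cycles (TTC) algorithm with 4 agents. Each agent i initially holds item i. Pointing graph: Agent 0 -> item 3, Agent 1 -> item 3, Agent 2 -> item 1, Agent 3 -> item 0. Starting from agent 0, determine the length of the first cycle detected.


Step 1: Trace the pointer graph from agent 0: 0 -> 3 -> 0
Step 2: A cycle is detected when we revisit agent 0
Step 3: The cycle is: 0 -> 3 -> 0
Step 4: Cycle length = 2

2


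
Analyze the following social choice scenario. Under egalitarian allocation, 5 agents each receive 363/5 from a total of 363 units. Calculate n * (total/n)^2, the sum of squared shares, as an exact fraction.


Step 1: Each agent's share = 363/5
Step 2: Square of each share = (363/5)^2 = 131769/25
Step 3: Sum of squares = 5 * 131769/25 = 131769/5

131769/5


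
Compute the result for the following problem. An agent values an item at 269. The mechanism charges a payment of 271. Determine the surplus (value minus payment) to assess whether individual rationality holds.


Step 1: Surplus = value - payment = 269 - 271 = -2
Step 2: IR is violated (surplus < 0)

-2


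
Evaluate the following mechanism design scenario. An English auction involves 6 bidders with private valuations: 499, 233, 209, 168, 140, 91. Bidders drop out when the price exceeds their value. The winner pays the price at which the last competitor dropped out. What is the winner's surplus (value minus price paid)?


Step 1: Identify the highest value: 499
Step 2: Identify the second-highest value: 233
Step 3: The final price = second-highest value = 233
Step 4: Surplus = 499 - 233 = 266

266


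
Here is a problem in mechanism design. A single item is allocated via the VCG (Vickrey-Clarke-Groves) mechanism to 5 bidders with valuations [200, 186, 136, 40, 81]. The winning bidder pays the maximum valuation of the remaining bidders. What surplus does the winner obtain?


Step 1: The winner is the agent with the highest value: agent 0 with value 200
Step 2: Values of other agents: [186, 136, 40, 81]
Step 3: VCG payment = max of others' values = 186
Step 4: Surplus = 200 - 186 = 14

14


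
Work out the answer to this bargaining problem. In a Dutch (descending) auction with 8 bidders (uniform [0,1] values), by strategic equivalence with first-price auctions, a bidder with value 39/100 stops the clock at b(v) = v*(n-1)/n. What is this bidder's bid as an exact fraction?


Step 1: Dutch auctions are strategically equivalent to first-price auctions
Step 2: The equilibrium bid is b(v) = v*(n-1)/n
Step 3: b = 39/100 * 7/8
Step 4: b = 273/800

273/800


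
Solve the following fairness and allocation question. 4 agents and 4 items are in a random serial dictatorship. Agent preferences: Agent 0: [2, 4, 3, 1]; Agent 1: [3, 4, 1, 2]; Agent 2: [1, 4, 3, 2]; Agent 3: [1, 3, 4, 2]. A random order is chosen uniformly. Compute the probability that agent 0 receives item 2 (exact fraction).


Step 1: Agent 0 wants item 2
Step 2: There are 24 possible orderings of agents
Step 3: In 24 orderings, agent 0 gets item 2
Step 4: Probability = 24/24 = 1

1


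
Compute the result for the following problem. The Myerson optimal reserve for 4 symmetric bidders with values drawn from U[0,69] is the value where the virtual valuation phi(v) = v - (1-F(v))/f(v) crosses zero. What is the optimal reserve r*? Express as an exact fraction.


Step 1: For U[0,69], F(v) = v/69 and f(v) = 1/69
Step 2: phi(v) = v - (1 - v/69)/(1/69) = v - (69 - v) = 2v - 69
Step 3: Set phi(r*) = 0: 2r* - 69 = 0
Step 4: r* = 69/2 (the number of bidders n = 4 does not enter)

69/2


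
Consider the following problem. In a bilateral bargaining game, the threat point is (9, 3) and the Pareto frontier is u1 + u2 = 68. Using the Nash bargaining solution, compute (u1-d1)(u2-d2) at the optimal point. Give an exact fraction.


Step 1: The Nash solution splits surplus symmetrically above the disagreement point
Step 2: u1 = (total + d1 - d2)/2 = (68 + 9 - 3)/2 = 37
Step 3: u2 = (total - d1 + d2)/2 = (68 - 9 + 3)/2 = 31
Step 4: Nash product = (37 - 9) * (31 - 3)
Step 5: = 28 * 28 = 784

784


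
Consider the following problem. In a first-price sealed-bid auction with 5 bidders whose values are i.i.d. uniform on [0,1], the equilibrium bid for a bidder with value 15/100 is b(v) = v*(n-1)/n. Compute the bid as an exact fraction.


Step 1: The symmetric BNE bidding function is b(v) = v * (n-1) / n
Step 2: Substitute v = 3/20 and n = 5
Step 3: b = 3/20 * 4/5
Step 4: b = 3/25

3/25


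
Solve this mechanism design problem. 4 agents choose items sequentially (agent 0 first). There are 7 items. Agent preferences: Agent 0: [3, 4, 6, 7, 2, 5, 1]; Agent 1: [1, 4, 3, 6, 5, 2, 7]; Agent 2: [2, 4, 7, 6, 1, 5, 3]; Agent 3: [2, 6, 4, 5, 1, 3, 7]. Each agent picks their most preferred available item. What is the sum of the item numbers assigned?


Step 1: Agent 0 picks item 3
Step 2: Agent 1 picks item 1
Step 3: Agent 2 picks item 2
Step 4: Agent 3 picks item 6
Step 5: Sum = 3 + 1 + 2 + 6 = 12

12


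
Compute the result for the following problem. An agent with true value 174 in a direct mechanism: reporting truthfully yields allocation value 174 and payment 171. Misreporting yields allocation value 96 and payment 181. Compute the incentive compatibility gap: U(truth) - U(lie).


Step 1: U(truth) = value - payment = 174 - 171 = 3
Step 2: U(lie) = allocation - payment = 96 - 181 = -85
Step 3: IC gap = 3 - (-85) = 88

88


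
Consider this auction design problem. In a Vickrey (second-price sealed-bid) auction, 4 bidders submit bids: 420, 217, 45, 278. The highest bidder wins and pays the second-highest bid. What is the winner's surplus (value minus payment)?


Step 1: Sort bids in descending order: 420, 278, 217, 45
Step 2: The winning bid is the highest: 420
Step 3: The payment equals the second-highest bid: 278
Step 4: Surplus = winner's bid - payment = 420 - 278 = 142

142


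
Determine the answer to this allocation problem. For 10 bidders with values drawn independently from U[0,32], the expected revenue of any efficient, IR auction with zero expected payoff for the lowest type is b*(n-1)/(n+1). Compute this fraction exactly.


Step 1: By Revenue Equivalence, expected revenue = b*(n-1)/(n+1)
Step 2: Substituting n = 10, b = 32
Step 3: Revenue = 32*(10-1)/(10+1) = 32*9/11
Step 4: Revenue = 288/11

288/11


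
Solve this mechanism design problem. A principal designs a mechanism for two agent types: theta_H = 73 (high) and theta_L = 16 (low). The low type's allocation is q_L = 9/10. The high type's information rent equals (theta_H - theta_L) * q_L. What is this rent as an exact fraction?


Step 1: theta_H - theta_L = 73 - 16 = 57
Step 2: Information rent = (theta_H - theta_L) * q_L
Step 3: = 57 * 9/10
Step 4: = 513/10

513/10


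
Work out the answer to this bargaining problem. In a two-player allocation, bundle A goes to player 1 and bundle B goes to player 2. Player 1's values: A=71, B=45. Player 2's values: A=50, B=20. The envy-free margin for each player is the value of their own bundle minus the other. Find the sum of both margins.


Step 1: Player 1's margin = v1(A) - v1(B) = 71 - 45 = 26
Step 2: Player 2's margin = v2(B) - v2(A) = 20 - 50 = -30
Step 3: Total margin = 26 + -30 = -4

-4


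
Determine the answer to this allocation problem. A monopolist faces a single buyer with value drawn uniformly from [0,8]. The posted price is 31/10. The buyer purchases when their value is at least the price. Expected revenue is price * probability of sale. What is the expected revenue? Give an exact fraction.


Step 1: Posted price r = 31/10, value support [0,8]
Step 2: P(v >= r) = (8 - 31/10)/8 = 49/80
Step 3: Expected revenue = r * P(v >= r) = 31/10 * 49/80
Step 4: Revenue = 1519/800

1519/800


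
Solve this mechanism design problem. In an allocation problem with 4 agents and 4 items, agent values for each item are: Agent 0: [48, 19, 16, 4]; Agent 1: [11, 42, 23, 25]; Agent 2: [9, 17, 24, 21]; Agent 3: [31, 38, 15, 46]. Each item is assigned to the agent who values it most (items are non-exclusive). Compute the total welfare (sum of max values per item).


Step 1: For each item, find the maximum value among all agents.
Step 2: Item 0 -> Agent 0 (value 48)
Step 3: Item 1 -> Agent 1 (value 42)
Step 4: Item 2 -> Agent 2 (value 24)
Step 5: Item 3 -> Agent 3 (value 46)
Step 6: Total welfare = 48 + 42 + 24 + 46 = 160

160


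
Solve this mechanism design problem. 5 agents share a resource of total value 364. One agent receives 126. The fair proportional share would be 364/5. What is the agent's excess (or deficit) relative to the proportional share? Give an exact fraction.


Step 1: Proportional share = 364/5
Step 2: Agent's actual allocation = 126
Step 3: Excess = 126 - 364/5 = 266/5

266/5


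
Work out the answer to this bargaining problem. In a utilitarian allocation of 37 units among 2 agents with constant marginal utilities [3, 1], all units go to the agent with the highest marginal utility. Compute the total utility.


Step 1: The marginal utilities are [3, 1]
Step 2: The highest marginal utility is 3
Step 3: All 37 units go to that agent
Step 4: Total utility = 3 * 37 = 111

111


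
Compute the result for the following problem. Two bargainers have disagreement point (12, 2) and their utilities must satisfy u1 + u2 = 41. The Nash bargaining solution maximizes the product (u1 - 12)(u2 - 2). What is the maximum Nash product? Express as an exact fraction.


Step 1: The Nash solution splits surplus symmetrically above the disagreement point
Step 2: u1 = (total + d1 - d2)/2 = (41 + 12 - 2)/2 = 51/2
Step 3: u2 = (total - d1 + d2)/2 = (41 - 12 + 2)/2 = 31/2
Step 4: Nash product = (51/2 - 12) * (31/2 - 2)
Step 5: = 27/2 * 27/2 = 729/4

729/4


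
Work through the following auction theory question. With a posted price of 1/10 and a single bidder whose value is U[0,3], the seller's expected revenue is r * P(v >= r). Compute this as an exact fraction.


Step 1: Posted price r = 1/10, value support [0,3]
Step 2: P(v >= r) = (3 - 1/10)/3 = 29/30
Step 3: Expected revenue = r * P(v >= r) = 1/10 * 29/30
Step 4: Revenue = 29/300

29/300


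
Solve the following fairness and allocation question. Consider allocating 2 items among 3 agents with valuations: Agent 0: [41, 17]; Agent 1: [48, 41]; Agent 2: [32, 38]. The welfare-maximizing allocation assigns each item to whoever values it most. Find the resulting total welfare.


Step 1: For each item, find the maximum value among all agents.
Step 2: Item 0 -> Agent 1 (value 48)
Step 3: Item 1 -> Agent 1 (value 41)
Step 4: Total welfare = 48 + 41 = 89

89


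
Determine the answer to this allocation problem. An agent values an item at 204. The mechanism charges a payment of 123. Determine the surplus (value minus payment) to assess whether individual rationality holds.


Step 1: Surplus = value - payment = 204 - 123 = 81
Step 2: IR is satisfied (surplus >= 0)

81


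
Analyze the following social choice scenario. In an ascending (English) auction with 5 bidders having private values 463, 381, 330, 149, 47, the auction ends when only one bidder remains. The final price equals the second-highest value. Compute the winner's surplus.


Step 1: Identify the highest value: 463
Step 2: Identify the second-highest value: 381
Step 3: The final price = second-highest value = 381
Step 4: Surplus = 463 - 381 = 82

82


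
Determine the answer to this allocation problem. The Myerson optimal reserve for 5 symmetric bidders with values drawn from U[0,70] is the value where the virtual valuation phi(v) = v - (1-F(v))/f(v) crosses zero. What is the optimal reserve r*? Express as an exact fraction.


Step 1: For U[0,70], F(v) = v/70 and f(v) = 1/70
Step 2: phi(v) = v - (1 - v/70)/(1/70) = v - (70 - v) = 2v - 70
Step 3: Set phi(r*) = 0: 2r* - 70 = 0
Step 4: r* = 70/2 = 35 (the number of bidders n = 5 does not enter)

35


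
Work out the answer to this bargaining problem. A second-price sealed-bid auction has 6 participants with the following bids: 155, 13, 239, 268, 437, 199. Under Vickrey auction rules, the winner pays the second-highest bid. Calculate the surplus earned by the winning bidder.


Step 1: Sort bids in descending order: 437, 268, 239, 199, 155, 13
Step 2: The winning bid is the highest: 437
Step 3: The payment equals the second-highest bid: 268
Step 4: Surplus = winner's bid - payment = 437 - 268 = 169

169


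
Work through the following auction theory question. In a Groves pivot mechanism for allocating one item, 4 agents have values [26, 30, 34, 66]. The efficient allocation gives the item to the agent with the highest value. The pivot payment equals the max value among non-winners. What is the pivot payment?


Step 1: The efficient winner is agent 3 with value 66
Step 2: Other agents' values: [26, 30, 34]
Step 3: Pivot payment = max(others) = 34
Step 4: The winner pays 34

34


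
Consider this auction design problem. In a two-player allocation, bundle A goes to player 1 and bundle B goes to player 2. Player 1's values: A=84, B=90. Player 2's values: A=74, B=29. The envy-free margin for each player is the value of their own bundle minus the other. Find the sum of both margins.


Step 1: Player 1's margin = v1(A) - v1(B) = 84 - 90 = -6
Step 2: Player 2's margin = v2(B) - v2(A) = 29 - 74 = -45
Step 3: Total margin = -6 + -45 = -51

-51


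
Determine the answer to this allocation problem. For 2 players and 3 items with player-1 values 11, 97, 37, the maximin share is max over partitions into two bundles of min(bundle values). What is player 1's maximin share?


Step 1: Item values = 11, 97, 37
Step 2: Enumerate all 2-bundle partitions and take the smaller bundle:
  Partition 1: {11} vs {97,37} -> bundles 11, 134; min = 11
  Partition 2: {97} vs {11,37} -> bundles 97, 48; min = 48
  Partition 3: {37} vs {11,97} -> bundles 37, 108; min = 37
Step 3: MMS = max(11, 48, 37) = 48

48


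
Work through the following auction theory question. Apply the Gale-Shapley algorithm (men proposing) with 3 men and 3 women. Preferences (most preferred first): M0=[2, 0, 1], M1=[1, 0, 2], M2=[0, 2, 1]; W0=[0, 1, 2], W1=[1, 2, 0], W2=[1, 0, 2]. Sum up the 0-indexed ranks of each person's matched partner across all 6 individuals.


Step 1: Run Gale-Shapley (men propose, women hold best offer):
  M0 proposes to W2; she accepts
  M1 proposes to W1; she accepts
  M2 proposes to W0; she accepts
Step 2: Final matching: W0-M2, W1-M1, W2-M0
Step 3: 0-indexed ranks (man's rank of his match, then woman's): 0 + 2 + 0 + 0 + 0 + 1
Step 4: Total rank sum = 3

3


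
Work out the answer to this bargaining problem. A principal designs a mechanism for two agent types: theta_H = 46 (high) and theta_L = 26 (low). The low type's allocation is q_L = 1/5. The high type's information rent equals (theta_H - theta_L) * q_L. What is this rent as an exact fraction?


Step 1: theta_H - theta_L = 46 - 26 = 20
Step 2: Information rent = (theta_H - theta_L) * q_L
Step 3: = 20 * 1/5
Step 4: = 4

4


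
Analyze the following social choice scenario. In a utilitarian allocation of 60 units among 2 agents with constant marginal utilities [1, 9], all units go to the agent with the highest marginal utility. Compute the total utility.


Step 1: The marginal utilities are [1, 9]
Step 2: The highest marginal utility is 9
Step 3: All 60 units go to that agent
Step 4: Total utility = 9 * 60 = 540

540


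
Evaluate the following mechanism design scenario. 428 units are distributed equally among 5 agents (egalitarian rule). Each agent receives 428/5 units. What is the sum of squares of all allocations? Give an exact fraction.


Step 1: Each agent's share = 428/5
Step 2: Square of each share = (428/5)^2 = 183184/25
Step 3: Sum of squares = 5 * 183184/25 = 183184/5

183184/5


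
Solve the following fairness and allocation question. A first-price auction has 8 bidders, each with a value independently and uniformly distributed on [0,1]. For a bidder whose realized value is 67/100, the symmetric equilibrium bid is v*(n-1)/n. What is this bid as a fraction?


Step 1: The symmetric BNE bidding function is b(v) = v * (n-1) / n
Step 2: Substitute v = 67/100 and n = 8
Step 3: b = 67/100 * 7/8
Step 4: b = 469/800

469/800


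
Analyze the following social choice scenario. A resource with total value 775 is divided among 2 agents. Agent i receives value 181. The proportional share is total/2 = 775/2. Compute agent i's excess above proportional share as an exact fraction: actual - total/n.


Step 1: Proportional share = 775/2
Step 2: Agent's actual allocation = 181
Step 3: Excess = 181 - 775/2 = -413/2

-413/2


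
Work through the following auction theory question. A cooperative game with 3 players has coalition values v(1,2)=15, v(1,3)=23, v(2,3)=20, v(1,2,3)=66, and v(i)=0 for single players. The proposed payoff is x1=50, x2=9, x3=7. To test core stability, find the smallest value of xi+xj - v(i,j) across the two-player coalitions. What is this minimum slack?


Step 1: Slack for coalition (1,2): x1+x2 - v12 = 59 - 15 = 44
Step 2: Slack for coalition (1,3): x1+x3 - v13 = 57 - 23 = 34
Step 3: Slack for coalition (2,3): x2+x3 - v23 = 16 - 20 = -4
Step 4: Minimum slack = min(44, 34, -4) = -4, attained by (2,3); coalition (2,3) can block (slack < 0), so the allocation is not in the core

-4


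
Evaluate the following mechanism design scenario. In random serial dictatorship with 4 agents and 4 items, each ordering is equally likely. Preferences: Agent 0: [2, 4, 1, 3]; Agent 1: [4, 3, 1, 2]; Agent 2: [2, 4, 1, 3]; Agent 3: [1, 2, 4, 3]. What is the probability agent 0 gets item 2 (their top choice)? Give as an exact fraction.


Step 1: Agent 0 wants item 2
Step 2: There are 24 possible orderings of agents
Step 3: In 12 orderings, agent 0 gets item 2
Step 4: Probability = 12/24 = 1/2

1/2


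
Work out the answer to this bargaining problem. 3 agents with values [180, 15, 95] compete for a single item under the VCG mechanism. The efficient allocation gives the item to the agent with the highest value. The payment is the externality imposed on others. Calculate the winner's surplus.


Step 1: The winner is the agent with the highest value: agent 0 with value 180
Step 2: Values of other agents: [15, 95]
Step 3: VCG payment = max of others' values = 95
Step 4: Surplus = 180 - 95 = 85

85


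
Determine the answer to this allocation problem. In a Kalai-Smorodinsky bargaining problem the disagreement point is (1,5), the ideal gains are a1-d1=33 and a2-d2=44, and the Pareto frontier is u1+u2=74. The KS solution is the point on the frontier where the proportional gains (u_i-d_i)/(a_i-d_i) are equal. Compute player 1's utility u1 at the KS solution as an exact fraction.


Step 1: At the KS point, (u1-d1)/r1 = (u2-d2)/r2 = t and u1+u2 = 74
Step 2: u1 = d1 + r1*t and u2 = d2 + r2*t, so (d1 + r1*t) + (d2 + r2*t) = 74
Step 3: t = (74 - 1 - 5)/(33 + 44) = 68/77
Step 4: u1 = d1 + r1*t = 1 + 33 * 68/77 = 211/7
Step 5: (Check: u2 = d2 + r2*t = 307/7; u1+u2 = 211/7 + 307/7 = 74, on the frontier.)

211/7


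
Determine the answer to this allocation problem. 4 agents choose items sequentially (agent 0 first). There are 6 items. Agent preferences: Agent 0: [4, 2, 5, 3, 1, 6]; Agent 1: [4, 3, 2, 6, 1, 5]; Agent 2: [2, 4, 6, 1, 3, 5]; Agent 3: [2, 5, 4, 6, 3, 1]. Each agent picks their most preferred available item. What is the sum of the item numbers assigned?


Step 1: Agent 0 picks item 4
Step 2: Agent 1 picks item 3
Step 3: Agent 2 picks item 2
Step 4: Agent 3 picks item 5
Step 5: Sum = 4 + 3 + 2 + 5 = 14

14
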